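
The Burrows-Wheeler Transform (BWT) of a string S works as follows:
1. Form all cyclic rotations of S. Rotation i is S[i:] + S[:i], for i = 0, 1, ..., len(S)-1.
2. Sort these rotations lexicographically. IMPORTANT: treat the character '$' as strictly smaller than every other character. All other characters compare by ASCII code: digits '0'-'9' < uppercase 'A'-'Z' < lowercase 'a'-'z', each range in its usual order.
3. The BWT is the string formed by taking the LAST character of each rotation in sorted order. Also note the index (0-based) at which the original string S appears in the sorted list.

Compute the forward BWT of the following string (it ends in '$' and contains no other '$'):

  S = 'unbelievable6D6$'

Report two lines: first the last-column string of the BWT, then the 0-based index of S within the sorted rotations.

All 16 rotations (rotation i = S[i:]+S[:i]):
  rot[0] = unbelievable6D6$
  rot[1] = nbelievable6D6$u
  rot[2] = believable6D6$un
  rot[3] = elievable6D6$unb
  rot[4] = lievable6D6$unbe
  rot[5] = ievable6D6$unbel
  rot[6] = evable6D6$unbeli
  rot[7] = vable6D6$unbelie
  rot[8] = able6D6$unbeliev
  rot[9] = ble6D6$unbelieva
  rot[10] = le6D6$unbelievab
  rot[11] = e6D6$unbelievabl
  rot[12] = 6D6$unbelievable
  rot[13] = D6$unbelievable6
  rot[14] = 6$unbelievable6D
  rot[15] = $unbelievable6D6
Sorted (with $ < everything):
  sorted[0] = $unbelievable6D6  (last char: '6')
  sorted[1] = 6$unbelievable6D  (last char: 'D')
  sorted[2] = 6D6$unbelievable  (last char: 'e')
  sorted[3] = D6$unbelievable6  (last char: '6')
  sorted[4] = able6D6$unbeliev  (last char: 'v')
  sorted[5] = believable6D6$un  (last char: 'n')
  sorted[6] = ble6D6$unbelieva  (last char: 'a')
  sorted[7] = e6D6$unbelievabl  (last char: 'l')
  sorted[8] = elievable6D6$unb  (last char: 'b')
  sorted[9] = evable6D6$unbeli  (last char: 'i')
  sorted[10] = ievable6D6$unbel  (last char: 'l')
  sorted[11] = le6D6$unbelievab  (last char: 'b')
  sorted[12] = lievable6D6$unbe  (last char: 'e')
  sorted[13] = nbelievable6D6$u  (last char: 'u')
  sorted[14] = unbelievable6D6$  (last char: '$')
  sorted[15] = vable6D6$unbelie  (last char: 'e')
Last column: 6De6vnalbilbeu$e
Original string S is at sorted index 14

Answer: 6De6vnalbilbeu$e
14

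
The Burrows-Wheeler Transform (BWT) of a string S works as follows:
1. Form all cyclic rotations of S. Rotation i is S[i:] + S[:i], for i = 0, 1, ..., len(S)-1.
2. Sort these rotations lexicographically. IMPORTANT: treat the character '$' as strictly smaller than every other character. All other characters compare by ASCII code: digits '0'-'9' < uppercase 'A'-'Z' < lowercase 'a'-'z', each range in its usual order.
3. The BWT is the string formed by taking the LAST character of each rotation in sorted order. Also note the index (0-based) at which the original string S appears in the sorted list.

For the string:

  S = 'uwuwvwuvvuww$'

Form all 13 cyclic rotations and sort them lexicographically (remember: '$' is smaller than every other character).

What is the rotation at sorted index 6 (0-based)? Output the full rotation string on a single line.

Answer: vvuww$uwuwvwu

Derivation:
All 13 rotations (rotation i = S[i:]+S[:i]):
  rot[0] = uwuwvwuvvuww$
  rot[1] = wuwvwuvvuww$u
  rot[2] = uwvwuvvuww$uw
  rot[3] = wvwuvvuww$uwu
  rot[4] = vwuvvuww$uwuw
  rot[5] = wuvvuww$uwuwv
  rot[6] = uvvuww$uwuwvw
  rot[7] = vvuww$uwuwvwu
  rot[8] = vuww$uwuwvwuv
  rot[9] = uww$uwuwvwuvv
  rot[10] = ww$uwuwvwuvvu
  rot[11] = w$uwuwvwuvvuw
  rot[12] = $uwuwvwuvvuww
Sorted (with $ < everything):
  sorted[0] = $uwuwvwuvvuww
  sorted[1] = uvvuww$uwuwvw
  sorted[2] = uwuwvwuvvuww$
  sorted[3] = uwvwuvvuww$uw
  sorted[4] = uww$uwuwvwuvv
  sorted[5] = vuww$uwuwvwuv
  sorted[6] = vvuww$uwuwvwu
  sorted[7] = vwuvvuww$uwuw
  sorted[8] = w$uwuwvwuvvuw
  sorted[9] = wuvvuww$uwuwv
  sorted[10] = wuwvwuvvuww$u
  sorted[11] = wvwuvvuww$uwu
  sorted[12] = ww$uwuwvwuvvu
sorted[6] = vvuww$uwuwvwu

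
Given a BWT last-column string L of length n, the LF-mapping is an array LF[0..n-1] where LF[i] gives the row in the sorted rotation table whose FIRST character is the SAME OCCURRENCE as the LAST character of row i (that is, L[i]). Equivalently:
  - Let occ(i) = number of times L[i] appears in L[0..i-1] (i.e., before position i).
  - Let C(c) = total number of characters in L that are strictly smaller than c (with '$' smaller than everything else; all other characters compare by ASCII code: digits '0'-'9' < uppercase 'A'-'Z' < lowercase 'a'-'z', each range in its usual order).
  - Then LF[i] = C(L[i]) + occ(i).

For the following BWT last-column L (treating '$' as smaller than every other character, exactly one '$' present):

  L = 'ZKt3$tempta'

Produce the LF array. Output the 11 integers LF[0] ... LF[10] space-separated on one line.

Char counts: '$':1, '3':1, 'K':1, 'Z':1, 'a':1, 'e':1, 'm':1, 'p':1, 't':3
C (first-col start): C('$')=0, C('3')=1, C('K')=2, C('Z')=3, C('a')=4, C('e')=5, C('m')=6, C('p')=7, C('t')=8
L[0]='Z': occ=0, LF[0]=C('Z')+0=3+0=3
L[1]='K': occ=0, LF[1]=C('K')+0=2+0=2
L[2]='t': occ=0, LF[2]=C('t')+0=8+0=8
L[3]='3': occ=0, LF[3]=C('3')+0=1+0=1
L[4]='$': occ=0, LF[4]=C('$')+0=0+0=0
L[5]='t': occ=1, LF[5]=C('t')+1=8+1=9
L[6]='e': occ=0, LF[6]=C('e')+0=5+0=5
L[7]='m': occ=0, LF[7]=C('m')+0=6+0=6
L[8]='p': occ=0, LF[8]=C('p')+0=7+0=7
L[9]='t': occ=2, LF[9]=C('t')+2=8+2=10
L[10]='a': occ=0, LF[10]=C('a')+0=4+0=4

Answer: 3 2 8 1 0 9 5 6 7 10 4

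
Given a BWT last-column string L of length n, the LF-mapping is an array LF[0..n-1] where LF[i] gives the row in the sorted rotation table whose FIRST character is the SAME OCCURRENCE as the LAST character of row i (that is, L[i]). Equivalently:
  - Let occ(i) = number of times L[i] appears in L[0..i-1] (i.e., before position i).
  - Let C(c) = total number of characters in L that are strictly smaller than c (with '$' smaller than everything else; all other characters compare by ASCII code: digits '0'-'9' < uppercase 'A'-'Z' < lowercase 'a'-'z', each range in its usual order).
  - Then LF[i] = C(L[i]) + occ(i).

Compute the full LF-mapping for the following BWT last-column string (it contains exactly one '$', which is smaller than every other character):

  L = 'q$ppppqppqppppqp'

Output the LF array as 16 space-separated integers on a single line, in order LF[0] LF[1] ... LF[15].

Char counts: '$':1, 'p':11, 'q':4
C (first-col start): C('$')=0, C('p')=1, C('q')=12
L[0]='q': occ=0, LF[0]=C('q')+0=12+0=12
L[1]='$': occ=0, LF[1]=C('$')+0=0+0=0
L[2]='p': occ=0, LF[2]=C('p')+0=1+0=1
L[3]='p': occ=1, LF[3]=C('p')+1=1+1=2
L[4]='p': occ=2, LF[4]=C('p')+2=1+2=3
L[5]='p': occ=3, LF[5]=C('p')+3=1+3=4
L[6]='q': occ=1, LF[6]=C('q')+1=12+1=13
L[7]='p': occ=4, LF[7]=C('p')+4=1+4=5
L[8]='p': occ=5, LF[8]=C('p')+5=1+5=6
L[9]='q': occ=2, LF[9]=C('q')+2=12+2=14
L[10]='p': occ=6, LF[10]=C('p')+6=1+6=7
L[11]='p': occ=7, LF[11]=C('p')+7=1+7=8
L[12]='p': occ=8, LF[12]=C('p')+8=1+8=9
L[13]='p': occ=9, LF[13]=C('p')+9=1+9=10
L[14]='q': occ=3, LF[14]=C('q')+3=12+3=15
L[15]='p': occ=10, LF[15]=C('p')+10=1+10=11

Answer: 12 0 1 2 3 4 13 5 6 14 7 8 9 10 15 11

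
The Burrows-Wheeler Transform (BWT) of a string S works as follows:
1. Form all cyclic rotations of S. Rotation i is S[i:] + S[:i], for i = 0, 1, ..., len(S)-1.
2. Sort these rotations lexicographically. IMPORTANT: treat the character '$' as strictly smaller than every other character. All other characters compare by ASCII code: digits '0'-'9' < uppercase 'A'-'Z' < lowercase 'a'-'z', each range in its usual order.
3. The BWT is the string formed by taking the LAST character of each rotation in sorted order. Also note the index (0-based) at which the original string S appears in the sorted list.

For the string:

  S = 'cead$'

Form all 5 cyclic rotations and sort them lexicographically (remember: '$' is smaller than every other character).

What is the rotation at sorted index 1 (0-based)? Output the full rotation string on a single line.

All 5 rotations (rotation i = S[i:]+S[:i]):
  rot[0] = cead$
  rot[1] = ead$c
  rot[2] = ad$ce
  rot[3] = d$cea
  rot[4] = $cead
Sorted (with $ < everything):
  sorted[0] = $cead
  sorted[1] = ad$ce
  sorted[2] = cead$
  sorted[3] = d$cea
  sorted[4] = ead$c
sorted[1] = ad$ce

Answer: ad$ce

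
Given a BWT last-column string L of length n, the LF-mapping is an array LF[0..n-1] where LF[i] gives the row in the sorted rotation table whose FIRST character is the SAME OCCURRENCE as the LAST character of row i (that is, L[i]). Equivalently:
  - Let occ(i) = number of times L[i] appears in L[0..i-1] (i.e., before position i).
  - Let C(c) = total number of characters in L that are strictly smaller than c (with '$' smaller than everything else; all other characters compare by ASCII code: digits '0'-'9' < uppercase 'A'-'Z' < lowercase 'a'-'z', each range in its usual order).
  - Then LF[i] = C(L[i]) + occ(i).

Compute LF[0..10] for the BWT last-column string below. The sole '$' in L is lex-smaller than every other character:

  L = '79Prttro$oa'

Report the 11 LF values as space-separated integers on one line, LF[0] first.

Char counts: '$':1, '7':1, '9':1, 'P':1, 'a':1, 'o':2, 'r':2, 't':2
C (first-col start): C('$')=0, C('7')=1, C('9')=2, C('P')=3, C('a')=4, C('o')=5, C('r')=7, C('t')=9
L[0]='7': occ=0, LF[0]=C('7')+0=1+0=1
L[1]='9': occ=0, LF[1]=C('9')+0=2+0=2
L[2]='P': occ=0, LF[2]=C('P')+0=3+0=3
L[3]='r': occ=0, LF[3]=C('r')+0=7+0=7
L[4]='t': occ=0, LF[4]=C('t')+0=9+0=9
L[5]='t': occ=1, LF[5]=C('t')+1=9+1=10
L[6]='r': occ=1, LF[6]=C('r')+1=7+1=8
L[7]='o': occ=0, LF[7]=C('o')+0=5+0=5
L[8]='$': occ=0, LF[8]=C('$')+0=0+0=0
L[9]='o': occ=1, LF[9]=C('o')+1=5+1=6
L[10]='a': occ=0, LF[10]=C('a')+0=4+0=4

Answer: 1 2 3 7 9 10 8 5 0 6 4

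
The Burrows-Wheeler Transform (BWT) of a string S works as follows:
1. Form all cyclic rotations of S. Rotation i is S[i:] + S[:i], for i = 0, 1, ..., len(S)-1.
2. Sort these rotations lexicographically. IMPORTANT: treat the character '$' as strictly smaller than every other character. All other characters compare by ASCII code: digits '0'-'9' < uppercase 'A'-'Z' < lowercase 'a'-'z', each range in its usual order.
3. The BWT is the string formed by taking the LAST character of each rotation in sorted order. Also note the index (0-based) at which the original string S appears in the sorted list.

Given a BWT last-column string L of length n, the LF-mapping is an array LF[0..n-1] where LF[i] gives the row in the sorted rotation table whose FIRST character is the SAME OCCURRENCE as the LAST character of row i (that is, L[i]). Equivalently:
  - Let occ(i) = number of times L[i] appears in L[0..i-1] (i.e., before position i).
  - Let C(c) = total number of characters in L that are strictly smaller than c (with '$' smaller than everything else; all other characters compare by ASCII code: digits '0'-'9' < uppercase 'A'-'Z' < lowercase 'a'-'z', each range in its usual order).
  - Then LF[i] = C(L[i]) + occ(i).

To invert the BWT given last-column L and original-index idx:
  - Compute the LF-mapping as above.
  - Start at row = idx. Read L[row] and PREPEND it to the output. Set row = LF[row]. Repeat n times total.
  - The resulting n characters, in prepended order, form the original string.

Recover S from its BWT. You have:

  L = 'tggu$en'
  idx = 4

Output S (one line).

LF mapping: 5 2 3 6 0 1 4
Walk LF starting at row 4, prepending L[row]:
  step 1: row=4, L[4]='$', prepend. Next row=LF[4]=0
  step 2: row=0, L[0]='t', prepend. Next row=LF[0]=5
  step 3: row=5, L[5]='e', prepend. Next row=LF[5]=1
  step 4: row=1, L[1]='g', prepend. Next row=LF[1]=2
  step 5: row=2, L[2]='g', prepend. Next row=LF[2]=3
  step 6: row=3, L[3]='u', prepend. Next row=LF[3]=6
  step 7: row=6, L[6]='n', prepend. Next row=LF[6]=4
Reversed output: nugget$

Answer: nugget$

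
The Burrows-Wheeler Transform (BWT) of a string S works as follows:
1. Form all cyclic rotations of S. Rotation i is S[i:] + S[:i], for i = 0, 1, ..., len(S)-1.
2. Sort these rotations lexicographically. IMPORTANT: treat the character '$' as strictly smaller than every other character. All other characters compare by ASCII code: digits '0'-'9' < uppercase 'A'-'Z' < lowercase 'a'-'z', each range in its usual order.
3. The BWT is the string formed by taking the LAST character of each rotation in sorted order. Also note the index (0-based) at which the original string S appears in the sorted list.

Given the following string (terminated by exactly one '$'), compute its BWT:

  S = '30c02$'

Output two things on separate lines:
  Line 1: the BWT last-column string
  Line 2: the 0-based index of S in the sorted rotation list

All 6 rotations (rotation i = S[i:]+S[:i]):
  rot[0] = 30c02$
  rot[1] = 0c02$3
  rot[2] = c02$30
  rot[3] = 02$30c
  rot[4] = 2$30c0
  rot[5] = $30c02
Sorted (with $ < everything):
  sorted[0] = $30c02  (last char: '2')
  sorted[1] = 02$30c  (last char: 'c')
  sorted[2] = 0c02$3  (last char: '3')
  sorted[3] = 2$30c0  (last char: '0')
  sorted[4] = 30c02$  (last char: '$')
  sorted[5] = c02$30  (last char: '0')
Last column: 2c30$0
Original string S is at sorted index 4

Answer: 2c30$0
4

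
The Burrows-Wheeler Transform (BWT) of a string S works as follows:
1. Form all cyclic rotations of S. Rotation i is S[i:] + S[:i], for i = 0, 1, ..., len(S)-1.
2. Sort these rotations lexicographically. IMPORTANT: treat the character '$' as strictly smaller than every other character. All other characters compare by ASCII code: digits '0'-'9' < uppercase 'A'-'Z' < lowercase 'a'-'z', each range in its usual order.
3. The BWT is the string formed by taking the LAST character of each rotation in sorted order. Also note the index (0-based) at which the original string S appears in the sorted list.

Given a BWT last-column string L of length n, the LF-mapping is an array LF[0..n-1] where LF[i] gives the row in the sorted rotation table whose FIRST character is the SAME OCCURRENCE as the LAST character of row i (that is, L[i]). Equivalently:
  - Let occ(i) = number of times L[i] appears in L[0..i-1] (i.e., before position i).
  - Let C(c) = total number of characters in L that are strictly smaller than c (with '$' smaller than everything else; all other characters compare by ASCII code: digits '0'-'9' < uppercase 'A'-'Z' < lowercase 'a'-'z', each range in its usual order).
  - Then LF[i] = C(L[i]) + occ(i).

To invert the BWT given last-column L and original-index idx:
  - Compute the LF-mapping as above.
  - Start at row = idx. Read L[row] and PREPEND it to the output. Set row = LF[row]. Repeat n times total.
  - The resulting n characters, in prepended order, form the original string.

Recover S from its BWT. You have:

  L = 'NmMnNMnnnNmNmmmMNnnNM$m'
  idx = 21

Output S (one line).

LF mapping: 5 11 1 17 6 2 18 19 20 7 12 8 13 14 15 3 9 21 22 10 4 0 16
Walk LF starting at row 21, prepending L[row]:
  step 1: row=21, L[21]='$', prepend. Next row=LF[21]=0
  step 2: row=0, L[0]='N', prepend. Next row=LF[0]=5
  step 3: row=5, L[5]='M', prepend. Next row=LF[5]=2
  step 4: row=2, L[2]='M', prepend. Next row=LF[2]=1
  step 5: row=1, L[1]='m', prepend. Next row=LF[1]=11
  step 6: row=11, L[11]='N', prepend. Next row=LF[11]=8
  step 7: row=8, L[8]='n', prepend. Next row=LF[8]=20
  step 8: row=20, L[20]='M', prepend. Next row=LF[20]=4
  step 9: row=4, L[4]='N', prepend. Next row=LF[4]=6
  step 10: row=6, L[6]='n', prepend. Next row=LF[6]=18
  step 11: row=18, L[18]='n', prepend. Next row=LF[18]=22
  step 12: row=22, L[22]='m', prepend. Next row=LF[22]=16
  step 13: row=16, L[16]='N', prepend. Next row=LF[16]=9
  step 14: row=9, L[9]='N', prepend. Next row=LF[9]=7
  step 15: row=7, L[7]='n', prepend. Next row=LF[7]=19
  step 16: row=19, L[19]='N', prepend. Next row=LF[19]=10
  step 17: row=10, L[10]='m', prepend. Next row=LF[10]=12
  step 18: row=12, L[12]='m', prepend. Next row=LF[12]=13
  step 19: row=13, L[13]='m', prepend. Next row=LF[13]=14
  step 20: row=14, L[14]='m', prepend. Next row=LF[14]=15
  step 21: row=15, L[15]='M', prepend. Next row=LF[15]=3
  step 22: row=3, L[3]='n', prepend. Next row=LF[3]=17
  step 23: row=17, L[17]='n', prepend. Next row=LF[17]=21
Reversed output: nnMmmmmNnNNmnnNMnNmMMN$

Answer: nnMmmmmNnNNmnnNMnNmMMN$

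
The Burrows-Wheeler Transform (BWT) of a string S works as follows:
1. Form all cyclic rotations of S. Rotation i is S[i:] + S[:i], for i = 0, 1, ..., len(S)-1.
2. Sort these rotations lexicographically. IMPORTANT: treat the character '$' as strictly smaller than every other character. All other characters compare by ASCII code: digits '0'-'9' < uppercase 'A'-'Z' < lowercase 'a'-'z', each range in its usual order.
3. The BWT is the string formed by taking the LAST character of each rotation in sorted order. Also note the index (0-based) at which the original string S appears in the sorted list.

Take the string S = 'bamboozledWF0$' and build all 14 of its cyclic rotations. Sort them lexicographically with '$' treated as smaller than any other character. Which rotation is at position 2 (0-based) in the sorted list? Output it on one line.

All 14 rotations (rotation i = S[i:]+S[:i]):
  rot[0] = bamboozledWF0$
  rot[1] = amboozledWF0$b
  rot[2] = mboozledWF0$ba
  rot[3] = boozledWF0$bam
  rot[4] = oozledWF0$bamb
  rot[5] = ozledWF0$bambo
  rot[6] = zledWF0$bamboo
  rot[7] = ledWF0$bambooz
  rot[8] = edWF0$bamboozl
  rot[9] = dWF0$bamboozle
  rot[10] = WF0$bamboozled
  rot[11] = F0$bamboozledW
  rot[12] = 0$bamboozledWF
  rot[13] = $bamboozledWF0
Sorted (with $ < everything):
  sorted[0] = $bamboozledWF0
  sorted[1] = 0$bamboozledWF
  sorted[2] = F0$bamboozledW
  sorted[3] = WF0$bamboozled
  sorted[4] = amboozledWF0$b
  sorted[5] = bamboozledWF0$
  sorted[6] = boozledWF0$bam
  sorted[7] = dWF0$bamboozle
  sorted[8] = edWF0$bamboozl
  sorted[9] = ledWF0$bambooz
  sorted[10] = mboozledWF0$ba
  sorted[11] = oozledWF0$bamb
  sorted[12] = ozledWF0$bambo
  sorted[13] = zledWF0$bamboo
sorted[2] = F0$bamboozledW

Answer: F0$bamboozledW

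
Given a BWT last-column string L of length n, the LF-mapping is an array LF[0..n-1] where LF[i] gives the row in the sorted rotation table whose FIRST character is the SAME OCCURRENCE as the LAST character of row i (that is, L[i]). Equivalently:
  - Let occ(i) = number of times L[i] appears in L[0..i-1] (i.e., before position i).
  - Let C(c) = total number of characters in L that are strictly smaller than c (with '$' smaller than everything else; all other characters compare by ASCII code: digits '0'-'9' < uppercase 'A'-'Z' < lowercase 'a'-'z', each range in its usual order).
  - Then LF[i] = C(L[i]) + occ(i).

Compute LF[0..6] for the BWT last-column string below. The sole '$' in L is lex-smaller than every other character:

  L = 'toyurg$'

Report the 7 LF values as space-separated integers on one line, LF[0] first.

Answer: 4 2 6 5 3 1 0

Derivation:
Char counts: '$':1, 'g':1, 'o':1, 'r':1, 't':1, 'u':1, 'y':1
C (first-col start): C('$')=0, C('g')=1, C('o')=2, C('r')=3, C('t')=4, C('u')=5, C('y')=6
L[0]='t': occ=0, LF[0]=C('t')+0=4+0=4
L[1]='o': occ=0, LF[1]=C('o')+0=2+0=2
L[2]='y': occ=0, LF[2]=C('y')+0=6+0=6
L[3]='u': occ=0, LF[3]=C('u')+0=5+0=5
L[4]='r': occ=0, LF[4]=C('r')+0=3+0=3
L[5]='g': occ=0, LF[5]=C('g')+0=1+0=1
L[6]='$': occ=0, LF[6]=C('$')+0=0+0=0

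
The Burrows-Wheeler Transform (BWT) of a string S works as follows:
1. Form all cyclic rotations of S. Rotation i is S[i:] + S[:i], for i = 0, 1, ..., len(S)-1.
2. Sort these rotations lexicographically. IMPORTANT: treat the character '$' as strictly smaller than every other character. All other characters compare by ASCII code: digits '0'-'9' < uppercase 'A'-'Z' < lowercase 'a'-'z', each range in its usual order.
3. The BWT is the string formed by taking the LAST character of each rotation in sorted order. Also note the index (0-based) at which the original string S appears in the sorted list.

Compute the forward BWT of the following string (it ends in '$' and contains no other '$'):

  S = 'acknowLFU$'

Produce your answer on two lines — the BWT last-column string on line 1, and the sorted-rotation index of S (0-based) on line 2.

All 10 rotations (rotation i = S[i:]+S[:i]):
  rot[0] = acknowLFU$
  rot[1] = cknowLFU$a
  rot[2] = knowLFU$ac
  rot[3] = nowLFU$ack
  rot[4] = owLFU$ackn
  rot[5] = wLFU$ackno
  rot[6] = LFU$acknow
  rot[7] = FU$acknowL
  rot[8] = U$acknowLF
  rot[9] = $acknowLFU
Sorted (with $ < everything):
  sorted[0] = $acknowLFU  (last char: 'U')
  sorted[1] = FU$acknowL  (last char: 'L')
  sorted[2] = LFU$acknow  (last char: 'w')
  sorted[3] = U$acknowLF  (last char: 'F')
  sorted[4] = acknowLFU$  (last char: '$')
  sorted[5] = cknowLFU$a  (last char: 'a')
  sorted[6] = knowLFU$ac  (last char: 'c')
  sorted[7] = nowLFU$ack  (last char: 'k')
  sorted[8] = owLFU$ackn  (last char: 'n')
  sorted[9] = wLFU$ackno  (last char: 'o')
Last column: ULwF$ackno
Original string S is at sorted index 4

Answer: ULwF$ackno
4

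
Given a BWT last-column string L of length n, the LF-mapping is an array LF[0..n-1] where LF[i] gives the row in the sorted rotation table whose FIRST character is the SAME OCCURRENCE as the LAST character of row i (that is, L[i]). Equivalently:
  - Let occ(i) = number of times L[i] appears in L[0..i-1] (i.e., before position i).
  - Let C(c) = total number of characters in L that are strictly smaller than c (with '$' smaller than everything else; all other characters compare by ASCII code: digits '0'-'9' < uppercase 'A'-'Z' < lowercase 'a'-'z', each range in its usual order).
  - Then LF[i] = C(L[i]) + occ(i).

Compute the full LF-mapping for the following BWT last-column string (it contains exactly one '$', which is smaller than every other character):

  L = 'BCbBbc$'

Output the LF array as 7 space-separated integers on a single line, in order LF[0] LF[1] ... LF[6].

Char counts: '$':1, 'B':2, 'C':1, 'b':2, 'c':1
C (first-col start): C('$')=0, C('B')=1, C('C')=3, C('b')=4, C('c')=6
L[0]='B': occ=0, LF[0]=C('B')+0=1+0=1
L[1]='C': occ=0, LF[1]=C('C')+0=3+0=3
L[2]='b': occ=0, LF[2]=C('b')+0=4+0=4
L[3]='B': occ=1, LF[3]=C('B')+1=1+1=2
L[4]='b': occ=1, LF[4]=C('b')+1=4+1=5
L[5]='c': occ=0, LF[5]=C('c')+0=6+0=6
L[6]='$': occ=0, LF[6]=C('$')+0=0+0=0

Answer: 1 3 4 2 5 6 0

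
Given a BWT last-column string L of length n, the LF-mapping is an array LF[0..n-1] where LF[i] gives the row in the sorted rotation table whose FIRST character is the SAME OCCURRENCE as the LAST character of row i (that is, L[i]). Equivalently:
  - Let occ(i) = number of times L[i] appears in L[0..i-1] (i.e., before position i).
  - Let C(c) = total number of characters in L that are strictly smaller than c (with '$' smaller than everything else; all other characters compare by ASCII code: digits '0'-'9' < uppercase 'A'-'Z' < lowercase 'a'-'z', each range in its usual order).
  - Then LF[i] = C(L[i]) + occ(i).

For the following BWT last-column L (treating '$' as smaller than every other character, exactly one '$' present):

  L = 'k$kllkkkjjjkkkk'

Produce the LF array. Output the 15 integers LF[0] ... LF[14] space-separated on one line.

Char counts: '$':1, 'j':3, 'k':9, 'l':2
C (first-col start): C('$')=0, C('j')=1, C('k')=4, C('l')=13
L[0]='k': occ=0, LF[0]=C('k')+0=4+0=4
L[1]='$': occ=0, LF[1]=C('$')+0=0+0=0
L[2]='k': occ=1, LF[2]=C('k')+1=4+1=5
L[3]='l': occ=0, LF[3]=C('l')+0=13+0=13
L[4]='l': occ=1, LF[4]=C('l')+1=13+1=14
L[5]='k': occ=2, LF[5]=C('k')+2=4+2=6
L[6]='k': occ=3, LF[6]=C('k')+3=4+3=7
L[7]='k': occ=4, LF[7]=C('k')+4=4+4=8
L[8]='j': occ=0, LF[8]=C('j')+0=1+0=1
L[9]='j': occ=1, LF[9]=C('j')+1=1+1=2
L[10]='j': occ=2, LF[10]=C('j')+2=1+2=3
L[11]='k': occ=5, LF[11]=C('k')+5=4+5=9
L[12]='k': occ=6, LF[12]=C('k')+6=4+6=10
L[13]='k': occ=7, LF[13]=C('k')+7=4+7=11
L[14]='k': occ=8, LF[14]=C('k')+8=4+8=12

Answer: 4 0 5 13 14 6 7 8 1 2 3 9 10 11 12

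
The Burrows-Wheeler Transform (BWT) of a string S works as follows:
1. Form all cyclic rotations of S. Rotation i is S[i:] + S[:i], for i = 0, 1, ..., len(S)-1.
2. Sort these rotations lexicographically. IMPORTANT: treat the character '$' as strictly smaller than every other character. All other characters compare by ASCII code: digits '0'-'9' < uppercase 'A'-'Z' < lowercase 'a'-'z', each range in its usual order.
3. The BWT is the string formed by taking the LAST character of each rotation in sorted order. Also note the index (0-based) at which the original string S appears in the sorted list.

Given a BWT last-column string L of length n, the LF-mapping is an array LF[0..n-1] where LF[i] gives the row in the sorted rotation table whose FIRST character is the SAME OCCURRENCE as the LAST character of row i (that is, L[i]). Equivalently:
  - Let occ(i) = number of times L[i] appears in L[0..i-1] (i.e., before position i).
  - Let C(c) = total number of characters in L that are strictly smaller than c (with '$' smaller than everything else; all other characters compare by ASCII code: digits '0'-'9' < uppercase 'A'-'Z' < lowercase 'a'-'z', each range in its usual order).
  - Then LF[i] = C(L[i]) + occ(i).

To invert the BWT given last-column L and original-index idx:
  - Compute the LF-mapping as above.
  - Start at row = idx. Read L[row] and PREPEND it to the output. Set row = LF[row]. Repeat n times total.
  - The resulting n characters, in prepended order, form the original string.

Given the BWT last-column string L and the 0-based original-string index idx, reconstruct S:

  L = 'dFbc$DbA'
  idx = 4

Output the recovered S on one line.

LF mapping: 7 3 4 6 0 2 5 1
Walk LF starting at row 4, prepending L[row]:
  step 1: row=4, L[4]='$', prepend. Next row=LF[4]=0
  step 2: row=0, L[0]='d', prepend. Next row=LF[0]=7
  step 3: row=7, L[7]='A', prepend. Next row=LF[7]=1
  step 4: row=1, L[1]='F', prepend. Next row=LF[1]=3
  step 5: row=3, L[3]='c', prepend. Next row=LF[3]=6
  step 6: row=6, L[6]='b', prepend. Next row=LF[6]=5
  step 7: row=5, L[5]='D', prepend. Next row=LF[5]=2
  step 8: row=2, L[2]='b', prepend. Next row=LF[2]=4
Reversed output: bDbcFAd$

Answer: bDbcFAd$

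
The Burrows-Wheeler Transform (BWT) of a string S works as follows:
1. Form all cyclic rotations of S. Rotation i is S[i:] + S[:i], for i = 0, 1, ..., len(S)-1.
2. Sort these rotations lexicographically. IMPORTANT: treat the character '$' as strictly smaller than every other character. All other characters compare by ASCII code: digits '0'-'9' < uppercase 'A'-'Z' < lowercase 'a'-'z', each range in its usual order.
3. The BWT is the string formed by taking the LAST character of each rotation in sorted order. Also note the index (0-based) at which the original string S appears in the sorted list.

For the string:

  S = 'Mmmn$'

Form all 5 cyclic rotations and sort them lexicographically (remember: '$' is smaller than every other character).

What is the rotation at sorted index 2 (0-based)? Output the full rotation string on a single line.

All 5 rotations (rotation i = S[i:]+S[:i]):
  rot[0] = Mmmn$
  rot[1] = mmn$M
  rot[2] = mn$Mm
  rot[3] = n$Mmm
  rot[4] = $Mmmn
Sorted (with $ < everything):
  sorted[0] = $Mmmn
  sorted[1] = Mmmn$
  sorted[2] = mmn$M
  sorted[3] = mn$Mm
  sorted[4] = n$Mmm
sorted[2] = mmn$M

Answer: mmn$M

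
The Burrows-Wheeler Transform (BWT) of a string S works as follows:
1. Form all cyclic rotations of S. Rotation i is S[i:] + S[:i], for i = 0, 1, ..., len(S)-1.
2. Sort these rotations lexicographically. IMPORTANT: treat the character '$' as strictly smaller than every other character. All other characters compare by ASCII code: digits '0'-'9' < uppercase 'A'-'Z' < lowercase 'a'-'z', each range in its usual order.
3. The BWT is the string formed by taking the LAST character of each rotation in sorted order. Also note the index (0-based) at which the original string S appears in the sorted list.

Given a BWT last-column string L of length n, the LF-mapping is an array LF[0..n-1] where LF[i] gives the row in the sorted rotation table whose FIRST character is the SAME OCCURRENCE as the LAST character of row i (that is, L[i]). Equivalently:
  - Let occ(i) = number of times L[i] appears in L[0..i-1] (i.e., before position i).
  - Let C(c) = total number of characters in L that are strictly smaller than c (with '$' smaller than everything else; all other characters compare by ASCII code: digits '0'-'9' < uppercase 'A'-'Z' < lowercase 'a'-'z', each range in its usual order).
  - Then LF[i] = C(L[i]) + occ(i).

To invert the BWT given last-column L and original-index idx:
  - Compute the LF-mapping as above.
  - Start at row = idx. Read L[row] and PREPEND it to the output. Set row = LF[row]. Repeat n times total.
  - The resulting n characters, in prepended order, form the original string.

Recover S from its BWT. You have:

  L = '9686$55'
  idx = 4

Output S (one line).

LF mapping: 6 3 5 4 0 1 2
Walk LF starting at row 4, prepending L[row]:
  step 1: row=4, L[4]='$', prepend. Next row=LF[4]=0
  step 2: row=0, L[0]='9', prepend. Next row=LF[0]=6
  step 3: row=6, L[6]='5', prepend. Next row=LF[6]=2
  step 4: row=2, L[2]='8', prepend. Next row=LF[2]=5
  step 5: row=5, L[5]='5', prepend. Next row=LF[5]=1
  step 6: row=1, L[1]='6', prepend. Next row=LF[1]=3
  step 7: row=3, L[3]='6', prepend. Next row=LF[3]=4
Reversed output: 665859$

Answer: 665859$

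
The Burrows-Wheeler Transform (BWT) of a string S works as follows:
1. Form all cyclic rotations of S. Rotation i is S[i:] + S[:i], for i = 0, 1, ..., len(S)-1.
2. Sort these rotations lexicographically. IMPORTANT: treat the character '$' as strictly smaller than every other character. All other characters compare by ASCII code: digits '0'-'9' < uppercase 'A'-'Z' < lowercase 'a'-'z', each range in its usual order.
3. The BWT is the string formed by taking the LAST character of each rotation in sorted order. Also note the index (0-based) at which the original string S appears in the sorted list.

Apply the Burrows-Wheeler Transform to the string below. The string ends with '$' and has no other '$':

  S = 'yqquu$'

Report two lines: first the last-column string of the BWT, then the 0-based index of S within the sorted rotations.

Answer: uyquq$
5

Derivation:
All 6 rotations (rotation i = S[i:]+S[:i]):
  rot[0] = yqquu$
  rot[1] = qquu$y
  rot[2] = quu$yq
  rot[3] = uu$yqq
  rot[4] = u$yqqu
  rot[5] = $yqquu
Sorted (with $ < everything):
  sorted[0] = $yqquu  (last char: 'u')
  sorted[1] = qquu$y  (last char: 'y')
  sorted[2] = quu$yq  (last char: 'q')
  sorted[3] = u$yqqu  (last char: 'u')
  sorted[4] = uu$yqq  (last char: 'q')
  sorted[5] = yqquu$  (last char: '$')
Last column: uyquq$
Original string S is at sorted index 5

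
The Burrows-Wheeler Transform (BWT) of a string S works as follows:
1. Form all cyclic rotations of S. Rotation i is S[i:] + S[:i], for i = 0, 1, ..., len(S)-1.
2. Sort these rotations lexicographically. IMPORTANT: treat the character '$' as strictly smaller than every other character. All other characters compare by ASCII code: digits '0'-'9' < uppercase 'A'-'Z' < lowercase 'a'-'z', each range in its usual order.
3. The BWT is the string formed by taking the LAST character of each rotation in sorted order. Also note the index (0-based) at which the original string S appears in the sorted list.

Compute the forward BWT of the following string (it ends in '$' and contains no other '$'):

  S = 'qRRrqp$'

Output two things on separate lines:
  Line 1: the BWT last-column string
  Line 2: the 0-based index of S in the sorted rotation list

Answer: pqRq$rR
4

Derivation:
All 7 rotations (rotation i = S[i:]+S[:i]):
  rot[0] = qRRrqp$
  rot[1] = RRrqp$q
  rot[2] = Rrqp$qR
  rot[3] = rqp$qRR
  rot[4] = qp$qRRr
  rot[5] = p$qRRrq
  rot[6] = $qRRrqp
Sorted (with $ < everything):
  sorted[0] = $qRRrqp  (last char: 'p')
  sorted[1] = RRrqp$q  (last char: 'q')
  sorted[2] = Rrqp$qR  (last char: 'R')
  sorted[3] = p$qRRrq  (last char: 'q')
  sorted[4] = qRRrqp$  (last char: '$')
  sorted[5] = qp$qRRr  (last char: 'r')
  sorted[6] = rqp$qRR  (last char: 'R')
Last column: pqRq$rR
Original string S is at sorted index 4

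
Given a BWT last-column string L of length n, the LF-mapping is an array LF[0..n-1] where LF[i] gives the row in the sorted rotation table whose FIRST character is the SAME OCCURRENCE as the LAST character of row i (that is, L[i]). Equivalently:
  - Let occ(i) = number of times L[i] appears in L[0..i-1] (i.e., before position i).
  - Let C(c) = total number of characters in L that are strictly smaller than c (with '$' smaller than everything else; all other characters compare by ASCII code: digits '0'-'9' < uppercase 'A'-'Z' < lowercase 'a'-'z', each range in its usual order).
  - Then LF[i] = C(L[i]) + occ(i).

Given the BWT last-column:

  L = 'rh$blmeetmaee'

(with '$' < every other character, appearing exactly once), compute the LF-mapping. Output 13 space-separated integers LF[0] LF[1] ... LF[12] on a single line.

Answer: 11 7 0 2 8 9 3 4 12 10 1 5 6

Derivation:
Char counts: '$':1, 'a':1, 'b':1, 'e':4, 'h':1, 'l':1, 'm':2, 'r':1, 't':1
C (first-col start): C('$')=0, C('a')=1, C('b')=2, C('e')=3, C('h')=7, C('l')=8, C('m')=9, C('r')=11, C('t')=12
L[0]='r': occ=0, LF[0]=C('r')+0=11+0=11
L[1]='h': occ=0, LF[1]=C('h')+0=7+0=7
L[2]='$': occ=0, LF[2]=C('$')+0=0+0=0
L[3]='b': occ=0, LF[3]=C('b')+0=2+0=2
L[4]='l': occ=0, LF[4]=C('l')+0=8+0=8
L[5]='m': occ=0, LF[5]=C('m')+0=9+0=9
L[6]='e': occ=0, LF[6]=C('e')+0=3+0=3
L[7]='e': occ=1, LF[7]=C('e')+1=3+1=4
L[8]='t': occ=0, LF[8]=C('t')+0=12+0=12
L[9]='m': occ=1, LF[9]=C('m')+1=9+1=10
L[10]='a': occ=0, LF[10]=C('a')+0=1+0=1
L[11]='e': occ=2, LF[11]=C('e')+2=3+2=5
L[12]='e': occ=3, LF[12]=C('e')+3=3+3=6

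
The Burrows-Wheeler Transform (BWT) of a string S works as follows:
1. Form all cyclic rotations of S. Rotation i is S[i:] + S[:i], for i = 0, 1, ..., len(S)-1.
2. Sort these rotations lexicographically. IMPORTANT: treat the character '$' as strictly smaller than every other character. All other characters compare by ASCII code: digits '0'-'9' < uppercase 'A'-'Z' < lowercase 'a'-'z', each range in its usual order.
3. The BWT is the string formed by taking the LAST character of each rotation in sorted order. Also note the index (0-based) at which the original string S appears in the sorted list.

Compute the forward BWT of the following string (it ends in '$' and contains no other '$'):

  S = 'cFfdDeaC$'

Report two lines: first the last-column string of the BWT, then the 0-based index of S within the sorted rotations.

Answer: Cadce$fDF
5

Derivation:
All 9 rotations (rotation i = S[i:]+S[:i]):
  rot[0] = cFfdDeaC$
  rot[1] = FfdDeaC$c
  rot[2] = fdDeaC$cF
  rot[3] = dDeaC$cFf
  rot[4] = DeaC$cFfd
  rot[5] = eaC$cFfdD
  rot[6] = aC$cFfdDe
  rot[7] = C$cFfdDea
  rot[8] = $cFfdDeaC
Sorted (with $ < everything):
  sorted[0] = $cFfdDeaC  (last char: 'C')
  sorted[1] = C$cFfdDea  (last char: 'a')
  sorted[2] = DeaC$cFfd  (last char: 'd')
  sorted[3] = FfdDeaC$c  (last char: 'c')
  sorted[4] = aC$cFfdDe  (last char: 'e')
  sorted[5] = cFfdDeaC$  (last char: '$')
  sorted[6] = dDeaC$cFf  (last char: 'f')
  sorted[7] = eaC$cFfdD  (last char: 'D')
  sorted[8] = fdDeaC$cF  (last char: 'F')
Last column: Cadce$fDF
Original string S is at sorted index 5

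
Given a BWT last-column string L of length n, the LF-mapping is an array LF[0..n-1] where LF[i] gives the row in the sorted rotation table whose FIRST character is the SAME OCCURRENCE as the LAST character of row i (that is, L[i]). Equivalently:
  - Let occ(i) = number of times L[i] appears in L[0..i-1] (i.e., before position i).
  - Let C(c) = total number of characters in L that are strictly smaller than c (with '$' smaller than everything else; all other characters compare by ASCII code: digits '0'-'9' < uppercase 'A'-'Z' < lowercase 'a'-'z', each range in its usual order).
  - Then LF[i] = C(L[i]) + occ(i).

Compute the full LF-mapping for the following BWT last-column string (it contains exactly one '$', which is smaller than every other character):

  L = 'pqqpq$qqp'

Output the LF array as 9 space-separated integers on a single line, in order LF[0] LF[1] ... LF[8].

Char counts: '$':1, 'p':3, 'q':5
C (first-col start): C('$')=0, C('p')=1, C('q')=4
L[0]='p': occ=0, LF[0]=C('p')+0=1+0=1
L[1]='q': occ=0, LF[1]=C('q')+0=4+0=4
L[2]='q': occ=1, LF[2]=C('q')+1=4+1=5
L[3]='p': occ=1, LF[3]=C('p')+1=1+1=2
L[4]='q': occ=2, LF[4]=C('q')+2=4+2=6
L[5]='$': occ=0, LF[5]=C('$')+0=0+0=0
L[6]='q': occ=3, LF[6]=C('q')+3=4+3=7
L[7]='q': occ=4, LF[7]=C('q')+4=4+4=8
L[8]='p': occ=2, LF[8]=C('p')+2=1+2=3

Answer: 1 4 5 2 6 0 7 8 3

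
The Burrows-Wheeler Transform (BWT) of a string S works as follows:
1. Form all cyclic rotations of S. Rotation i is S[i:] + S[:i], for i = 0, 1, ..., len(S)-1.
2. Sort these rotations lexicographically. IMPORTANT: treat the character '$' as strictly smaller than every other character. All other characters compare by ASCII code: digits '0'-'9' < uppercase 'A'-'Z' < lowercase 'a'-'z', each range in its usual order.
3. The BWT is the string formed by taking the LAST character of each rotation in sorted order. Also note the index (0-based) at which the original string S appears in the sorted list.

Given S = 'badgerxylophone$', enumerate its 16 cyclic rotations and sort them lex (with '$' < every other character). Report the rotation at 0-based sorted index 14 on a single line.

Answer: xylophone$badger

Derivation:
All 16 rotations (rotation i = S[i:]+S[:i]):
  rot[0] = badgerxylophone$
  rot[1] = adgerxylophone$b
  rot[2] = dgerxylophone$ba
  rot[3] = gerxylophone$bad
  rot[4] = erxylophone$badg
  rot[5] = rxylophone$badge
  rot[6] = xylophone$badger
  rot[7] = ylophone$badgerx
  rot[8] = lophone$badgerxy
  rot[9] = ophone$badgerxyl
  rot[10] = phone$badgerxylo
  rot[11] = hone$badgerxylop
  rot[12] = one$badgerxyloph
  rot[13] = ne$badgerxylopho
  rot[14] = e$badgerxylophon
  rot[15] = $badgerxylophone
Sorted (with $ < everything):
  sorted[0] = $badgerxylophone
  sorted[1] = adgerxylophone$b
  sorted[2] = badgerxylophone$
  sorted[3] = dgerxylophone$ba
  sorted[4] = e$badgerxylophon
  sorted[5] = erxylophone$badg
  sorted[6] = gerxylophone$bad
  sorted[7] = hone$badgerxylop
  sorted[8] = lophone$badgerxy
  sorted[9] = ne$badgerxylopho
  sorted[10] = one$badgerxyloph
  sorted[11] = ophone$badgerxyl
  sorted[12] = phone$badgerxylo
  sorted[13] = rxylophone$badge
  sorted[14] = xylophone$badger
  sorted[15] = ylophone$badgerx
sorted[14] = xylophone$badger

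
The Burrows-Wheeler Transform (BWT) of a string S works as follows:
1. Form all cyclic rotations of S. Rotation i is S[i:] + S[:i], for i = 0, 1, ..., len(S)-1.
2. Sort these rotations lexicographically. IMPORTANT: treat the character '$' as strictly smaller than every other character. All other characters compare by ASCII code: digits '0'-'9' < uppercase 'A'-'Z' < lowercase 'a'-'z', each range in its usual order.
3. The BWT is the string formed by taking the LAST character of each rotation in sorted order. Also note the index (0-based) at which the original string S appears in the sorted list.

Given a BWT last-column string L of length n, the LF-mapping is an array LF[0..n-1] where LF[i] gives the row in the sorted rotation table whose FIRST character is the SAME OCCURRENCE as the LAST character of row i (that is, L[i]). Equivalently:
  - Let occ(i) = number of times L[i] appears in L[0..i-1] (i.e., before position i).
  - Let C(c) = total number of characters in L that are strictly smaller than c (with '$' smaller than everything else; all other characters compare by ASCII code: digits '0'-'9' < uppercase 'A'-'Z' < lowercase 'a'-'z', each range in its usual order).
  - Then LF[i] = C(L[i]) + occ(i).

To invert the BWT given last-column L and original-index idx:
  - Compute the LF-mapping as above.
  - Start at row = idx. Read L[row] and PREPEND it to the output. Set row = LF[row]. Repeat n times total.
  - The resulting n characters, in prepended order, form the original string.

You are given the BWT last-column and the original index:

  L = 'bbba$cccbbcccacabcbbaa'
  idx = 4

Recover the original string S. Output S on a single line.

LF mapping: 6 7 8 1 0 14 15 16 9 10 17 18 19 2 20 3 11 21 12 13 4 5
Walk LF starting at row 4, prepending L[row]:
  step 1: row=4, L[4]='$', prepend. Next row=LF[4]=0
  step 2: row=0, L[0]='b', prepend. Next row=LF[0]=6
  step 3: row=6, L[6]='c', prepend. Next row=LF[6]=15
  step 4: row=15, L[15]='a', prepend. Next row=LF[15]=3
  step 5: row=3, L[3]='a', prepend. Next row=LF[3]=1
  step 6: row=1, L[1]='b', prepend. Next row=LF[1]=7
  step 7: row=7, L[7]='c', prepend. Next row=LF[7]=16
  step 8: row=16, L[16]='b', prepend. Next row=LF[16]=11
  step 9: row=11, L[11]='c', prepend. Next row=LF[11]=18
  step 10: row=18, L[18]='b', prepend. Next row=LF[18]=12
  step 11: row=12, L[12]='c', prepend. Next row=LF[12]=19
  step 12: row=19, L[19]='b', prepend. Next row=LF[19]=13
  step 13: row=13, L[13]='a', prepend. Next row=LF[13]=2
  step 14: row=2, L[2]='b', prepend. Next row=LF[2]=8
  step 15: row=8, L[8]='b', prepend. Next row=LF[8]=9
  step 16: row=9, L[9]='b', prepend. Next row=LF[9]=10
  step 17: row=10, L[10]='c', prepend. Next row=LF[10]=17
  step 18: row=17, L[17]='c', prepend. Next row=LF[17]=21
  step 19: row=21, L[21]='a', prepend. Next row=LF[21]=5
  step 20: row=5, L[5]='c', prepend. Next row=LF[5]=14
  step 21: row=14, L[14]='c', prepend. Next row=LF[14]=20
  step 22: row=20, L[20]='a', prepend. Next row=LF[20]=4
Reversed output: accaccbbbabcbcbcbaacb$

Answer: accaccbbbabcbcbcbaacb$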